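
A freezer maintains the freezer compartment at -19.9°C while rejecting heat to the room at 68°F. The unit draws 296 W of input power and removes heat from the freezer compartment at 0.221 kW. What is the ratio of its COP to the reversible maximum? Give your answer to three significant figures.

Converting, Q̇_C = 0.2210 kW = 221.0 W, so COP_actual = Q̇_C/Ẇ = 221.0/296.0 = 0.7466.
In absolute terms T_C = 253.25 K and T_H = 293.15 K, so ΔT = 39.90 K.
COP_Carnot = T_C/ΔT = 253.25/39.90 = 6.347.
η_II = COP_actual/COP_Carnot = 0.7466/6.347 = 0.1176.

0.118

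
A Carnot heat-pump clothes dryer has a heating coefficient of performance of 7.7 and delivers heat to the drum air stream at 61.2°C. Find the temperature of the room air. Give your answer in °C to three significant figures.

17.8 °C

COP_HP = T_H/(T_H − T_C) gives T_H − T_C = T_H/COP.
With T_H = 334.35 K, T_C = 334.35 × (1 − 1/7.7) = 290.93 K.
Converting, 290.93 K = 17.78°C.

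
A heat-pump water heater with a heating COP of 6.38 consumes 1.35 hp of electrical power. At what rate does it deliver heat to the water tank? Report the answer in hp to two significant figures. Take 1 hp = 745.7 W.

Q̇_H = COP_HP × Ẇ = 6.38 × 1.350 = 8.613 hp.

8.6 hp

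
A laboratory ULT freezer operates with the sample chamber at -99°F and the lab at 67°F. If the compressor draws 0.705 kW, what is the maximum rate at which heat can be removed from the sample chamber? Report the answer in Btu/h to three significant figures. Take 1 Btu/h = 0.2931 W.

In absolute terms T_C = 200.37 K and T_H = 292.59 K, so ΔT = 92.22 K.
COP_Carnot = T_C/ΔT = 200.37/92.22 = 2.173.
Q̇_max = COP_Carnot × Ẇ = 2.173 × 0.7050 kW = 1.532 kW = 5226 Btu/h.

5230 Btu/h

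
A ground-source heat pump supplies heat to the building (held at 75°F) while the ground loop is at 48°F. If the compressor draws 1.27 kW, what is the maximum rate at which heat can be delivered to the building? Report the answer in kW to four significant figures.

25.15 kW

In absolute terms T_C = 282.04 K and T_H = 297.04 K, so ΔT = 15.00 K.
COP_Carnot = T_H/ΔT = 297.04/15.00 = 19.80.
Q̇_max = COP_Carnot × Ẇ = 19.80 × 1.270 kW = 25.15 kW.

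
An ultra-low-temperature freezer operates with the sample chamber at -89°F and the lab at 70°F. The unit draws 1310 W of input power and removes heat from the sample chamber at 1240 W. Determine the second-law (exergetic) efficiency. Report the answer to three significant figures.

COP_actual = Q̇_C/Ẇ = 1240/1310 = 0.9466.
In absolute terms T_C = 205.93 K and T_H = 294.26 K, so ΔT = 88.33 K.
COP_Carnot = T_C/ΔT = 205.93/88.33 = 2.331.
η_II = COP_actual/COP_Carnot = 0.9466/2.331 = 0.4060.

0.406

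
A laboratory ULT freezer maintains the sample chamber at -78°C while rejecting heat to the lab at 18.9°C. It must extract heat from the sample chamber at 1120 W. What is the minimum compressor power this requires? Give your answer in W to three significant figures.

556 W

In absolute terms T_C = 195.15 K and T_H = 292.05 K, so ΔT = 96.90 K.
COP_Carnot = T_C/ΔT = 195.15/96.90 = 2.014.
Ẇ_min = Q̇/COP_Carnot = 1120/2.014 = 556.1 W.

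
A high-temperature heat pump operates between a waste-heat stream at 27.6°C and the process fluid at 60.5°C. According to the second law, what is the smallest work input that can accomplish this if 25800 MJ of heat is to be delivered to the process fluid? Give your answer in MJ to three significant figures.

2540 MJ

In absolute terms T_C = 300.75 K and T_H = 333.65 K, so ΔT = 32.90 K.
The reversible limit is COP_HP = T_H/ΔT = 10.14, so W_min = Q_H/COP = Q_H·ΔT/T_H.
W_min = 25800 × 32.90/333.65 = 2544 MJ.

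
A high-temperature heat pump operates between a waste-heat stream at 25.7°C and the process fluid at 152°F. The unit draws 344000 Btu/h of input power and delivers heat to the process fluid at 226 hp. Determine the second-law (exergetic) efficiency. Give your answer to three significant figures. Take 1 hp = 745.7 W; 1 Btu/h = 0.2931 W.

Converting, Q̇_H = 226.0 hp = 575000 Btu/h, so COP_actual = Q̇_H/Ẇ = 575000/344000 = 1.671.
In absolute terms T_C = 298.85 K and T_H = 339.82 K, so ΔT = 40.97 K.
COP_Carnot = T_H/ΔT = 339.82/40.97 = 8.295.
η_II = COP_actual/COP_Carnot = 1.671/8.295 = 0.2015.

0.202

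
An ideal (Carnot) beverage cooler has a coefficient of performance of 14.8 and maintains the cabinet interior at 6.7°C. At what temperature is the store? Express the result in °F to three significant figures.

78.1 °F

COP_R = T_C/(T_H − T_C) gives T_H − T_C = T_C/COP.
With T_C = 279.85 K, T_H = 279.85 × (1 + 1/14.8) = 298.76 K.
Converting, 298.76 K = 78.10°F.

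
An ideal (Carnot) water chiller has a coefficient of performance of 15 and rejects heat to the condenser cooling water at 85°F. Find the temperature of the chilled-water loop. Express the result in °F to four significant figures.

50.96 °F

For a Carnot refrigerator COP_R = T_C/(T_H − T_C), so T_C = COP·T_H/(1 + COP).
With T_H = 302.59 K, T_C = 15 × 302.59/16.00 = 283.68 K.
Converting, 283.68 K = 50.96°F.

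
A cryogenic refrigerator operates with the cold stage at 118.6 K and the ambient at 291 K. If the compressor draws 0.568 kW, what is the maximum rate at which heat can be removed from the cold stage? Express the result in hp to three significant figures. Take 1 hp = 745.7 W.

The reservoir spacing is ΔT = 291 − 118.6 = 172.4 K.
COP_Carnot = T_C/ΔT = 118.60/172.4 = 0.6879.
Q̇_max = COP_Carnot × Ẇ = 0.6879 × 0.5680 kW = 0.3907 kW = 0.5240 hp.

0.524 hp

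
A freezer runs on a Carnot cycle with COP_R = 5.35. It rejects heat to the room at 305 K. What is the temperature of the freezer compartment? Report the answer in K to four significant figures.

257.0 K

For a Carnot refrigerator COP_R = T_C/(T_H − T_C), so T_C = COP·T_H/(1 + COP).
With T_H = 305.00 K, T_C = 5.35 × 305.00/6.350 = 256.97 K.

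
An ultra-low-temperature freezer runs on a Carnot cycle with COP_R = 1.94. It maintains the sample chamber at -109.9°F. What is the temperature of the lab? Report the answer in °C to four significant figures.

COP_R = T_C/(T_H − T_C) gives T_H − T_C = T_C/COP.
With T_C = 194.32 K, T_H = 194.32 × (1 + 1/1.94) = 294.48 K.
Converting, 294.48 K = 21.33°C.

21.33 °C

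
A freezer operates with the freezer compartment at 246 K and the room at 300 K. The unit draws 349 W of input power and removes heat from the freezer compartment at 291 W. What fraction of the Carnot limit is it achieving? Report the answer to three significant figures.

COP_actual = Q̇_C/Ẇ = 291.0/349.0 = 0.8338.
The reservoir spacing is ΔT = 300 − 246 = 54.00 K.
COP_Carnot = T_C/ΔT = 246.00/54.00 = 4.556.
η_II = COP_actual/COP_Carnot = 0.8338/4.556 = 0.1830.

0.183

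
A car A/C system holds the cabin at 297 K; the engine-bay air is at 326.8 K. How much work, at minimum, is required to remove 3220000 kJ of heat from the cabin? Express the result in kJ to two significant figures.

The reservoir spacing is ΔT = 326.8 − 297 = 29.80 K.
The reversible limit is COP_R = T_C/ΔT = 9.966, so W_min = Q_C/COP = Q_C·ΔT/T_C.
W_min = 3220000 × 29.80/297.00 = 323100 kJ.

320000 kJ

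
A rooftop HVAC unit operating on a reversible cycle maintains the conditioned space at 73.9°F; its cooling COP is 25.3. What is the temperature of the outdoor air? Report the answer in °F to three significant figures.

95.0 °F

COP_R = T_C/(T_H − T_C) gives T_H − T_C = T_C/COP.
With T_C = 296.43 K, T_H = 296.43 × (1 + 1/25.3) = 308.14 K.
Converting, 308.14 K = 94.99°F.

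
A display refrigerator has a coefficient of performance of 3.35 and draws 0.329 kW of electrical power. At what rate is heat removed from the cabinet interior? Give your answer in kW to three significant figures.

Q̇_C = COP × Ẇ = 3.35 × 0.3290 = 1.102 kW.

1.10 kW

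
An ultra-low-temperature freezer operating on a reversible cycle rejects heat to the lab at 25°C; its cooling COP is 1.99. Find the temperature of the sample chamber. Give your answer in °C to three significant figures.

For a Carnot refrigerator COP_R = T_C/(T_H − T_C), so T_C = COP·T_H/(1 + COP).
With T_H = 298.15 K, T_C = 1.99 × 298.15/2.990 = 198.43 K.
Converting, 198.43 K = -74.72°C.

-74.7 °C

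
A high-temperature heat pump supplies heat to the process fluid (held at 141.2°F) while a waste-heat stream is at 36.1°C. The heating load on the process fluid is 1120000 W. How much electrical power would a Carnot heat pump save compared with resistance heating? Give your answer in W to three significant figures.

In absolute terms T_C = 309.25 K and T_H = 333.82 K, so ΔT = 24.57 K.
COP_Carnot = T_H/ΔT = 333.82/24.57 = 13.59.
Resistance heating needs Ẇ_res = Q̇_H = 1120000 W; the reversible heat pump needs only Ẇ_hp = Q̇_H/COP = 82420 W.
Saving = 1120000 − 82420 = 1038000 W.

1040000 W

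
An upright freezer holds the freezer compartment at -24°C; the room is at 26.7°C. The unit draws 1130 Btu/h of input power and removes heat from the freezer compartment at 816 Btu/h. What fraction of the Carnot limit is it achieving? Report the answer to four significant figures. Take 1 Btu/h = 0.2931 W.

COP_actual = Q̇_C/Ẇ = 816.0/1130 = 0.7221.
In absolute terms T_C = 249.15 K and T_H = 299.85 K, so ΔT = 50.70 K.
COP_Carnot = T_C/ΔT = 249.15/50.70 = 4.914.
η_II = COP_actual/COP_Carnot = 0.7221/4.914 = 0.1469.

0.1469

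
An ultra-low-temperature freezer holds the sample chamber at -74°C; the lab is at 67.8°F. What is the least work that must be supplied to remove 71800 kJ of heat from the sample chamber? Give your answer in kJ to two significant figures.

34000 kJ

In absolute terms T_C = 199.15 K and T_H = 293.04 K, so ΔT = 93.89 K.
The reversible limit is COP_R = T_C/ΔT = 2.121, so W_min = Q_C/COP = Q_C·ΔT/T_C.
W_min = 71800 × 93.89/199.15 = 33850 kJ.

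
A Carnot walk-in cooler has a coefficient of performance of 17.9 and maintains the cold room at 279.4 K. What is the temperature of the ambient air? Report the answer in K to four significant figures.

COP_R = T_C/(T_H − T_C) gives T_H − T_C = T_C/COP.
With T_C = 279.40 K, T_H = 279.40 × (1 + 1/17.9) = 295.01 K.

295.0 K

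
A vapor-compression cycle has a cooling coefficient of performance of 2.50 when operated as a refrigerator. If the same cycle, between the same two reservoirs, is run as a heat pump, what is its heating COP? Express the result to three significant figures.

3.50

The first law on one cycle gives Q_H = Q_C + W, so Q_H/W = Q_C/W + 1.
COP_HP = COP_R + 1 = 2.50 + 1 = 3.50.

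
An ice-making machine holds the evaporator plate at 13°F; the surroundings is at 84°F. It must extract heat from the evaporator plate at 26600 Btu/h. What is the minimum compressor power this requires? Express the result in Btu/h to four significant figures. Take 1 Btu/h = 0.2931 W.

3996 Btu/h

In absolute terms T_C = 262.59 K and T_H = 302.04 K, so ΔT = 39.44 K.
COP_Carnot = T_C/ΔT = 262.59/39.44 = 6.657.
Ẇ_min = Q̇/COP_Carnot = 26600/6.657 = 3996 Btu/h.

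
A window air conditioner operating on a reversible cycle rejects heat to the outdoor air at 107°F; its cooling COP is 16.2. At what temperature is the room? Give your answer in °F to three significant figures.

For a Carnot refrigerator COP_R = T_C/(T_H − T_C), so T_C = COP·T_H/(1 + COP).
With T_H = 314.82 K, T_C = 16.2 × 314.82/17.20 = 296.51 K.
Converting, 296.51 K = 74.05°F.

74.1 °F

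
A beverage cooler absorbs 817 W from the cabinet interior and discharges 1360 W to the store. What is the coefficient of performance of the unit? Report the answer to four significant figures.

1.505

The first law gives Q̇_H = Q̇_C + Ẇ, so the three rates are Q̇_C = 817.0, Q̇_H = 1360, Ẇ = 543.0 W.
COP_R = Q̇_C/Ẇ = 817.0/543.0 = 1.505.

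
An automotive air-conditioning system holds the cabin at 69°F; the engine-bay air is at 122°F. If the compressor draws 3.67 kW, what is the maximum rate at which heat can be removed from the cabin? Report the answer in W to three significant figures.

36600 W

In absolute terms T_C = 293.71 K and T_H = 323.15 K, so ΔT = 29.44 K.
COP_Carnot = T_C/ΔT = 293.71/29.44 = 9.975.
Q̇_max = COP_Carnot × Ẇ = 9.975 × 3.670 kW = 36.61 kW = 36610 W.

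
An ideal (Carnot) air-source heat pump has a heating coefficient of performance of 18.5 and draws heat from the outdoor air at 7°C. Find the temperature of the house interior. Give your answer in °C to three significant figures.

COP_HP = T_H/(T_H − T_C) rearranges to T_H = COP·T_C/(COP − 1).
With T_C = 280.15 K, T_H = 18.5 × 280.15/17.50 = 296.16 K.
Converting, 296.16 K = 23.01°C.

23.0 °C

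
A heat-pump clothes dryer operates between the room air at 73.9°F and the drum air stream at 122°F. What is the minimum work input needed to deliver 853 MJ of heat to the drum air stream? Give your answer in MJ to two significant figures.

In absolute terms T_C = 296.43 K and T_H = 323.15 K, so ΔT = 26.72 K.
The reversible limit is COP_HP = T_H/ΔT = 12.09, so W_min = Q_H/COP = Q_H·ΔT/T_H.
W_min = 853.0 × 26.72/323.15 = 70.54 MJ.

71 MJ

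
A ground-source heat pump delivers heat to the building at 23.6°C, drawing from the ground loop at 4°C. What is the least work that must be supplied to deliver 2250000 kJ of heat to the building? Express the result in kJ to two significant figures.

In absolute terms T_C = 277.15 K and T_H = 296.75 K, so ΔT = 19.60 K.
The reversible limit is COP_HP = T_H/ΔT = 15.14, so W_min = Q_H/COP = Q_H·ΔT/T_H.
W_min = 2250000 × 19.60/296.75 = 148600 kJ.

150000 kJ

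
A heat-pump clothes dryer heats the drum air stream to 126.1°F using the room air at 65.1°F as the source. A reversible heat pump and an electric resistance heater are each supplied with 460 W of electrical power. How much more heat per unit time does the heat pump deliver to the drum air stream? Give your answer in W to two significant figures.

In absolute terms T_C = 291.54 K and T_H = 325.43 K, so ΔT = 33.89 K.
COP_Carnot = T_H/ΔT = 325.43/33.89 = 9.603.
The heat pump delivers Q̇_H = COP × Ẇ = 4417 W; the resistance heater delivers Ẇ = 460.0 W.
Extra = (COP − 1)·Ẇ = 3957 W.

4000 W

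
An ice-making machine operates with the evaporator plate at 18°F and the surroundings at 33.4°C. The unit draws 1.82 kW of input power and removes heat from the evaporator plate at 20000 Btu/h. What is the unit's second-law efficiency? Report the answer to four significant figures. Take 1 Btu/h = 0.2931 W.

0.4998

Converting, Q̇_C = 20000 Btu/h = 5.862 kW, so COP_actual = Q̇_C/Ẇ = 5.862/1.820 = 3.221.
In absolute terms T_C = 265.37 K and T_H = 306.55 K, so ΔT = 41.18 K.
COP_Carnot = T_C/ΔT = 265.37/41.18 = 6.445.
η_II = COP_actual/COP_Carnot = 3.221/6.445 = 0.4998.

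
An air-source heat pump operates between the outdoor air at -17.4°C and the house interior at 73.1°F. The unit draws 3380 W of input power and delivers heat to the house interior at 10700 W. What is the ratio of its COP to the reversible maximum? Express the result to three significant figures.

0.430

COP_actual = Q̇_H/Ẇ = 10700/3380 = 3.166.
In absolute terms T_C = 255.75 K and T_H = 295.98 K, so ΔT = 40.23 K.
COP_Carnot = T_H/ΔT = 295.98/40.23 = 7.357.
η_II = COP_actual/COP_Carnot = 3.166/7.357 = 0.4303.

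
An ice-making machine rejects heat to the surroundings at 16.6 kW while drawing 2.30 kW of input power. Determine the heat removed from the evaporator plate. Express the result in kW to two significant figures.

14 kW

For a cyclic device the first law requires Q̇_H = Q̇_C + Ẇ.
Q̇_C = Q̇_H − Ẇ = 14.30 kW.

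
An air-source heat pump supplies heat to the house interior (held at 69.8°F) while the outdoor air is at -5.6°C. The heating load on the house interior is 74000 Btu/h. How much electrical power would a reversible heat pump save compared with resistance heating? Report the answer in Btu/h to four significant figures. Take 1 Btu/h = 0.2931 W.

In absolute terms T_C = 267.55 K and T_H = 294.15 K, so ΔT = 26.60 K.
COP_Carnot = T_H/ΔT = 294.15/26.60 = 11.06.
Resistance heating needs Ẇ_res = Q̇_H = 74000 Btu/h; the reversible heat pump needs only Ẇ_hp = Q̇_H/COP = 6692 Btu/h.
Saving = 74000 − 6692 = 67310 Btu/h.

67310 Btu/h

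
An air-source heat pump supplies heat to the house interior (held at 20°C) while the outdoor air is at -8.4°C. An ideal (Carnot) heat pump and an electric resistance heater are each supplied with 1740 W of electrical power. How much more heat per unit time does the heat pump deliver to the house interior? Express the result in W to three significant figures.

In absolute terms T_C = 264.75 K and T_H = 293.15 K, so ΔT = 28.40 K.
COP_Carnot = T_H/ΔT = 293.15/28.40 = 10.32.
The heat pump delivers Q̇_H = COP × Ẇ = 17960 W; the resistance heater delivers Ẇ = 1740 W.
Extra = (COP − 1)·Ẇ = 16220 W.

16200 W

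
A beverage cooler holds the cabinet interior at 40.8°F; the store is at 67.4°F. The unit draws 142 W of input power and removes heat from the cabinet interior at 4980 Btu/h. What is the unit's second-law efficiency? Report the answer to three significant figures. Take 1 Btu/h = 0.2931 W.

0.546

Converting, Q̇_C = 4980 Btu/h = 1460 W, so COP_actual = Q̇_C/Ẇ = 1460/142.0 = 10.28.
In absolute terms T_C = 278.04 K and T_H = 292.82 K, so ΔT = 14.78 K.
COP_Carnot = T_C/ΔT = 278.04/14.78 = 18.81.
η_II = COP_actual/COP_Carnot = 10.28/18.81 = 0.5463.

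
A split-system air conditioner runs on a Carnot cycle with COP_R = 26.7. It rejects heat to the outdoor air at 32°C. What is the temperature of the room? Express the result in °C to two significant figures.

For a Carnot refrigerator COP_R = T_C/(T_H − T_C), so T_C = COP·T_H/(1 + COP).
With T_H = 305.15 K, T_C = 26.7 × 305.15/27.70 = 294.13 K.
Converting, 294.13 K = 20.98°C.

21 °C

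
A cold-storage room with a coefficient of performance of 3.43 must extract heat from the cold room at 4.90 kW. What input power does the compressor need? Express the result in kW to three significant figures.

Ẇ = Q̇_C/COP = 4.900/3.43 = 1.429 kW.

1.43 kW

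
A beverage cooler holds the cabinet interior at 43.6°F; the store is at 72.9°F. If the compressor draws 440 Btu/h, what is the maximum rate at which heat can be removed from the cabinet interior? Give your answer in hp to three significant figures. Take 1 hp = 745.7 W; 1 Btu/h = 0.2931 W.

In absolute terms T_C = 279.59 K and T_H = 295.87 K, so ΔT = 16.28 K.
COP_Carnot = T_C/ΔT = 279.59/16.28 = 17.18.
Q̇_max = COP_Carnot × Ẇ = 17.18 × 440.0 Btu/h = 7558 Btu/h = 2.971 hp.

2.97 hp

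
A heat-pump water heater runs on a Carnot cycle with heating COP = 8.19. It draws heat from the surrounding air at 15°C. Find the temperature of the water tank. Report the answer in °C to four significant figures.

COP_HP = T_H/(T_H − T_C) rearranges to T_H = COP·T_C/(COP − 1).
With T_C = 288.15 K, T_H = 8.19 × 288.15/7.190 = 328.23 K.
Converting, 328.23 K = 55.08°C.

55.08 °C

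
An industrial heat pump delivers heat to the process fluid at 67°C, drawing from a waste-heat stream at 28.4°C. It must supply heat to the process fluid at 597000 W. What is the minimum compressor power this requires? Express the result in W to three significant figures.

67700 W

In absolute terms T_C = 301.55 K and T_H = 340.15 K, so ΔT = 38.60 K.
COP_Carnot = T_H/ΔT = 340.15/38.60 = 8.812.
Ẇ_min = Q̇/COP_Carnot = 597000/8.812 = 67750 W.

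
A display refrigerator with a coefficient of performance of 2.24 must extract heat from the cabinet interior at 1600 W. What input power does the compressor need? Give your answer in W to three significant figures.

714 W

Ẇ = Q̇_C/COP = 1600/2.24 = 714.3 W.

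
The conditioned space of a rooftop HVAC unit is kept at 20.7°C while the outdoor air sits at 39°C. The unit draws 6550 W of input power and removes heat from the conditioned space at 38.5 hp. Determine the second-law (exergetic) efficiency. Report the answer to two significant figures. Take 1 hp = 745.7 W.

Converting, Q̇_C = 38.50 hp = 28710 W, so COP_actual = Q̇_C/Ẇ = 28710/6550 = 4.383.
In absolute terms T_C = 293.85 K and T_H = 312.15 K, so ΔT = 18.30 K.
COP_Carnot = T_C/ΔT = 293.85/18.30 = 16.06.
η_II = COP_actual/COP_Carnot = 4.383/16.06 = 0.2730.

0.27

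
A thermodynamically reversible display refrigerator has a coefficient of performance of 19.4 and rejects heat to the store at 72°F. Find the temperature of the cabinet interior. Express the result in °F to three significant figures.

For a Carnot refrigerator COP_R = T_C/(T_H − T_C), so T_C = COP·T_H/(1 + COP).
With T_H = 295.37 K, T_C = 19.4 × 295.37/20.40 = 280.89 K.
Converting, 280.89 K = 45.94°F.

45.9 °F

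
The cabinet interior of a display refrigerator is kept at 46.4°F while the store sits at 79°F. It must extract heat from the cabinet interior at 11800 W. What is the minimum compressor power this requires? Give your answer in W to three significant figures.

In absolute terms T_C = 281.15 K and T_H = 299.26 K, so ΔT = 18.11 K.
COP_Carnot = T_C/ΔT = 281.15/18.11 = 15.52.
Ẇ_min = Q̇/COP_Carnot = 11800/15.52 = 760.1 W.

760 W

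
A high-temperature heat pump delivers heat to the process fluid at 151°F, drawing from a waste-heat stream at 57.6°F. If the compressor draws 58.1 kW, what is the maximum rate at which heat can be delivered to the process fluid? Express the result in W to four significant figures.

379900 W

In absolute terms T_C = 287.37 K and T_H = 339.26 K, so ΔT = 51.89 K.
COP_Carnot = T_H/ΔT = 339.26/51.89 = 6.538.
Q̇_max = COP_Carnot × Ẇ = 6.538 × 58.10 kW = 379.9 kW = 379900 W.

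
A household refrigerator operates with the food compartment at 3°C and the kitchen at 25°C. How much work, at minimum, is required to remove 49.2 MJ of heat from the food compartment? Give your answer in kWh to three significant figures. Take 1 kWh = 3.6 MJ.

In absolute terms T_C = 276.15 K and T_H = 298.15 K, so ΔT = 22.00 K.
The reversible limit is COP_R = T_C/ΔT = 12.55, so W_min = Q_C/COP = Q_C·ΔT/T_C.
W_min = 49.20 × 22.00/276.15 = 3.920 MJ = 1.089 kWh.

1.09 kWh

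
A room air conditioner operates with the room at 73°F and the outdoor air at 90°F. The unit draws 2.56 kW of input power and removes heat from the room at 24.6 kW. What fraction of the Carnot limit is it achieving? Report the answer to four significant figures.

COP_actual = Q̇_C/Ẇ = 24.60/2.560 = 9.609.
In absolute terms T_C = 295.93 K and T_H = 305.37 K, so ΔT = 9.444 K.
COP_Carnot = T_C/ΔT = 295.93/9.444 = 31.33.
η_II = COP_actual/COP_Carnot = 9.609/31.33 = 0.3067.

0.3067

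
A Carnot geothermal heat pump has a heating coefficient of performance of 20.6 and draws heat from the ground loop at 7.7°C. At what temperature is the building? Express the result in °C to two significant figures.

COP_HP = T_H/(T_H − T_C) rearranges to T_H = COP·T_C/(COP − 1).
With T_C = 280.85 K, T_H = 20.6 × 280.85/19.60 = 295.18 K.
Converting, 295.18 K = 22.03°C.

22 °C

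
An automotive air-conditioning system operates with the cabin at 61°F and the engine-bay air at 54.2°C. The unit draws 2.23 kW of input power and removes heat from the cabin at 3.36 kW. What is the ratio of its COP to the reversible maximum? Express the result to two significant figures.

COP_actual = Q̇_C/Ẇ = 3.360/2.230 = 1.507.
In absolute terms T_C = 289.26 K and T_H = 327.35 K, so ΔT = 38.09 K.
COP_Carnot = T_C/ΔT = 289.26/38.09 = 7.594.
η_II = COP_actual/COP_Carnot = 1.507/7.594 = 0.1984.

0.20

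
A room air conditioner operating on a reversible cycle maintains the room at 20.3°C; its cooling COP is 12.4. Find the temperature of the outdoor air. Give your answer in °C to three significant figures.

COP_R = T_C/(T_H − T_C) gives T_H − T_C = T_C/COP.
With T_C = 293.45 K, T_H = 293.45 × (1 + 1/12.4) = 317.12 K.
Converting, 317.12 K = 43.97°C.

44.0 °C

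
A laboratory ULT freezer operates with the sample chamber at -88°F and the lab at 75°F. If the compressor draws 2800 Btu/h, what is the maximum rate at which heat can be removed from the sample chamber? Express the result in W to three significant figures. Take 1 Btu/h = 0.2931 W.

In absolute terms T_C = 206.48 K and T_H = 297.04 K, so ΔT = 90.56 K.
COP_Carnot = T_C/ΔT = 206.48/90.56 = 2.280.
Q̇_max = COP_Carnot × Ẇ = 2.280 × 2800 Btu/h = 6385 Btu/h = 1871 W.

1870 W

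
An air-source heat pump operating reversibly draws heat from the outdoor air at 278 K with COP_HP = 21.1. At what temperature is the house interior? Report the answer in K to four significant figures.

COP_HP = T_H/(T_H − T_C) rearranges to T_H = COP·T_C/(COP − 1).
With T_C = 278.00 K, T_H = 21.1 × 278.00/20.10 = 291.83 K.

291.8 K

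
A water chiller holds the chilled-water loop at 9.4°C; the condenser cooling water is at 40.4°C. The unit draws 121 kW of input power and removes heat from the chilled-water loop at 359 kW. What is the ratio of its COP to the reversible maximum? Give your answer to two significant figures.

COP_actual = Q̇_C/Ẇ = 359.0/121.0 = 2.967.
In absolute terms T_C = 282.55 K and T_H = 313.55 K, so ΔT = 31.00 K.
COP_Carnot = T_C/ΔT = 282.55/31.00 = 9.115.
η_II = COP_actual/COP_Carnot = 2.967/9.115 = 0.3255.

0.33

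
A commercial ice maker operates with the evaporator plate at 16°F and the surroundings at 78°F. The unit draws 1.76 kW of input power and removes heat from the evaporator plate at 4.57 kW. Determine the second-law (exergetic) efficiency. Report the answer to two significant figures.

COP_actual = Q̇_C/Ẇ = 4.570/1.760 = 2.597.
In absolute terms T_C = 264.26 K and T_H = 298.71 K, so ΔT = 34.44 K.
COP_Carnot = T_C/ΔT = 264.26/34.44 = 7.672.
η_II = COP_actual/COP_Carnot = 2.597/7.672 = 0.3384.

0.34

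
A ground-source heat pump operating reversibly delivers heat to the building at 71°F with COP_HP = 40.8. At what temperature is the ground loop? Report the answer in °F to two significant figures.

58 °F

COP_HP = T_H/(T_H − T_C) gives T_H − T_C = T_H/COP.
With T_H = 294.82 K, T_C = 294.82 × (1 − 1/40.8) = 287.59 K.
Converting, 287.59 K = 57.99°F.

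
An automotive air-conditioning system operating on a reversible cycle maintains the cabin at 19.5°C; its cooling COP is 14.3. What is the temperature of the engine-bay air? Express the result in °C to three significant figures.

COP_R = T_C/(T_H − T_C) gives T_H − T_C = T_C/COP.
With T_C = 292.65 K, T_H = 292.65 × (1 + 1/14.3) = 313.12 K.
Converting, 313.12 K = 39.97°C.

40.0 °C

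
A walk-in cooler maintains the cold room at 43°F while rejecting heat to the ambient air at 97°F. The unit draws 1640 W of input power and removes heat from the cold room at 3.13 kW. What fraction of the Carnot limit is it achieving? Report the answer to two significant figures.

0.21

Converting, Q̇_C = 3.130 kW = 3130 W, so COP_actual = Q̇_C/Ẇ = 3130/1640 = 1.909.
In absolute terms T_C = 279.26 K and T_H = 309.26 K, so ΔT = 30.00 K.
COP_Carnot = T_C/ΔT = 279.26/30.00 = 9.309.
η_II = COP_actual/COP_Carnot = 1.909/9.309 = 0.2050.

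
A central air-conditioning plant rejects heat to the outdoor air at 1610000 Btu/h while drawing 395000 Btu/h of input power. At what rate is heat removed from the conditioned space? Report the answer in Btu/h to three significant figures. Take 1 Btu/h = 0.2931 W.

For a cyclic device the first law requires Q̇_H = Q̇_C + Ẇ.
Q̇_C = Q̇_H − Ẇ = 1215000 Btu/h.

1220000 Btu/h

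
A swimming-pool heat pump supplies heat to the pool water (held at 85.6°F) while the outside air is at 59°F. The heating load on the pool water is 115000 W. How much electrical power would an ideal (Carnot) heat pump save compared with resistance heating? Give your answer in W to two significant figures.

110000 W

In absolute terms T_C = 288.15 K and T_H = 302.93 K, so ΔT = 14.78 K.
COP_Carnot = T_H/ΔT = 302.93/14.78 = 20.50.
Resistance heating needs Ẇ_res = Q̇_H = 115000 W; the reversible heat pump needs only Ẇ_hp = Q̇_H/COP = 5610 W.
Saving = 115000 − 5610 = 109400 W.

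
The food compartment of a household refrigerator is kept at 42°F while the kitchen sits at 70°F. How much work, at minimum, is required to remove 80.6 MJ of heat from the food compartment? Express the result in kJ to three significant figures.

In absolute terms T_C = 278.71 K and T_H = 294.26 K, so ΔT = 15.56 K.
The reversible limit is COP_R = T_C/ΔT = 17.92, so W_min = Q_C/COP = Q_C·ΔT/T_C.
W_min = 80.60 × 15.56/278.71 = 4.499 MJ = 4499 kJ.

4500 kJ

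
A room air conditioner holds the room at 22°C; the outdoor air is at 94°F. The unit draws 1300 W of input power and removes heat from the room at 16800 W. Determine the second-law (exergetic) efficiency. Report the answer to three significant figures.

COP_actual = Q̇_C/Ẇ = 16800/1300 = 12.92.
In absolute terms T_C = 295.15 K and T_H = 307.59 K, so ΔT = 12.44 K.
COP_Carnot = T_C/ΔT = 295.15/12.44 = 23.72.
η_II = COP_actual/COP_Carnot = 12.92/23.72 = 0.5449.

0.545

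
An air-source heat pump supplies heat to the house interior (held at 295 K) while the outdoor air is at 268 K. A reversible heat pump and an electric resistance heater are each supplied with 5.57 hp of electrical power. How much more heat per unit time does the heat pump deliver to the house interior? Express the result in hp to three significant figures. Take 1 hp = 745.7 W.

The reservoir spacing is ΔT = 295 − 268 = 27.00 K.
COP_Carnot = T_H/ΔT = 295.00/27.00 = 10.93.
The heat pump delivers Q̇_H = COP × Ẇ = 60.86 hp; the resistance heater delivers Ẇ = 5.570 hp.
Extra = (COP − 1)·Ẇ = 55.29 hp.

55.3 hp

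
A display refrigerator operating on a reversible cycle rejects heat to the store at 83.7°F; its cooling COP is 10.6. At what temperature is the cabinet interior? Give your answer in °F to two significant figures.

For a Carnot refrigerator COP_R = T_C/(T_H − T_C), so T_C = COP·T_H/(1 + COP).
With T_H = 301.87 K, T_C = 10.6 × 301.87/11.60 = 275.85 K.
Converting, 275.85 K = 36.86°F.

37 °F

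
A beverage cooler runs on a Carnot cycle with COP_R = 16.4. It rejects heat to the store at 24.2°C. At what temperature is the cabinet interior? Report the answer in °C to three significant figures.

7.11 °C

For a Carnot refrigerator COP_R = T_C/(T_H − T_C), so T_C = COP·T_H/(1 + COP).
With T_H = 297.35 K, T_C = 16.4 × 297.35/17.40 = 280.26 K.
Converting, 280.26 K = 7.11°C.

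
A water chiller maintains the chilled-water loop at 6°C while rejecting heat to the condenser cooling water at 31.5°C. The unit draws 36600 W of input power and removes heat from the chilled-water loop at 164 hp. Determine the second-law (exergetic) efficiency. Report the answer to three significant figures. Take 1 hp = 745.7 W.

Converting, Q̇_C = 164.0 hp = 122300 W, so COP_actual = Q̇_C/Ẇ = 122300/36600 = 3.341.
In absolute terms T_C = 279.15 K and T_H = 304.65 K, so ΔT = 25.50 K.
COP_Carnot = T_C/ΔT = 279.15/25.50 = 10.95.
η_II = COP_actual/COP_Carnot = 3.341/10.95 = 0.3052.

0.305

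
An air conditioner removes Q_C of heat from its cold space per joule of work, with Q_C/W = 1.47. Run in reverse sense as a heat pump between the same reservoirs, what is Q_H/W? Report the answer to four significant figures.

2.470

The first law on one cycle gives Q_H = Q_C + W, so Q_H/W = Q_C/W + 1.
COP_HP = COP_R + 1 = 1.47 + 1 = 2.47.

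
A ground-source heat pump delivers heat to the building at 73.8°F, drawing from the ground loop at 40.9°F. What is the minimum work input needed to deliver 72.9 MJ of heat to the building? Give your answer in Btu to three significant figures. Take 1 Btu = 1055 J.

4260 Btu

In absolute terms T_C = 278.09 K and T_H = 296.37 K, so ΔT = 18.28 K.
The reversible limit is COP_HP = T_H/ΔT = 16.21, so W_min = Q_H/COP = Q_H·ΔT/T_H.
W_min = 72.90 × 18.28/296.37 = 4.496 MJ = 4261 Btu.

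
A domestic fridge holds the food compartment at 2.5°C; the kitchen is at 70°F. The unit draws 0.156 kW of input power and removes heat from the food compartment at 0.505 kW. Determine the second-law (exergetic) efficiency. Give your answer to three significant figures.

0.219

COP_actual = Q̇_C/Ẇ = 0.5050/0.1560 = 3.237.
In absolute terms T_C = 275.65 K and T_H = 294.26 K, so ΔT = 18.61 K.
COP_Carnot = T_C/ΔT = 275.65/18.61 = 14.81.
η_II = COP_actual/COP_Carnot = 3.237/14.81 = 0.2186.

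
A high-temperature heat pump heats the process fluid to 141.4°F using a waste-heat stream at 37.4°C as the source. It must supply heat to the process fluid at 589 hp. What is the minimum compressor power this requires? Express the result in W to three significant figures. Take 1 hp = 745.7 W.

In absolute terms T_C = 310.55 K and T_H = 333.93 K, so ΔT = 23.38 K.
COP_Carnot = T_H/ΔT = 333.93/23.38 = 14.28.
Ẇ_min = Q̇/COP_Carnot = 589.0/14.28 = 41.23 hp = 30750 W.

30700 W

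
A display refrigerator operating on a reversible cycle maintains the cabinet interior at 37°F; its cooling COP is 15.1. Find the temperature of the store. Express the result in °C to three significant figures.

COP_R = T_C/(T_H − T_C) gives T_H − T_C = T_C/COP.
With T_C = 275.93 K, T_H = 275.93 × (1 + 1/15.1) = 294.20 K.
Converting, 294.20 K = 21.05°C.

21.1 °C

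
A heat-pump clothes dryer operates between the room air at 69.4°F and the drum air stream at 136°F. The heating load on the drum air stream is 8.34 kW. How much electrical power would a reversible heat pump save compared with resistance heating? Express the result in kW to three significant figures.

7.41 kW

In absolute terms T_C = 293.93 K and T_H = 330.93 K, so ΔT = 37.00 K.
COP_Carnot = T_H/ΔT = 330.93/37.00 = 8.944.
Resistance heating needs Ẇ_res = Q̇_H = 8.340 kW; the reversible heat pump needs only Ẇ_hp = Q̇_H/COP = 0.9325 kW.
Saving = 8.340 − 0.9325 = 7.408 kW.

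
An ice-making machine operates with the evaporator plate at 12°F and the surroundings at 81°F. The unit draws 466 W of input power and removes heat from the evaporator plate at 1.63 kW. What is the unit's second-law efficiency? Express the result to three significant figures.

0.512

Converting, Q̇_C = 1.630 kW = 1630 W, so COP_actual = Q̇_C/Ẇ = 1630/466.0 = 3.498.
In absolute terms T_C = 262.04 K and T_H = 300.37 K, so ΔT = 38.33 K.
COP_Carnot = T_C/ΔT = 262.04/38.33 = 6.836.
η_II = COP_actual/COP_Carnot = 3.498/6.836 = 0.5117.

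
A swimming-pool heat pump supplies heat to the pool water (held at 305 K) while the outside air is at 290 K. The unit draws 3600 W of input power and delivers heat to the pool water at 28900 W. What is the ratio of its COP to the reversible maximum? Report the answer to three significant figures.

0.395

COP_actual = Q̇_H/Ẇ = 28900/3600 = 8.028.
The reservoir spacing is ΔT = 305 − 290 = 15.00 K.
COP_Carnot = T_H/ΔT = 305.00/15.00 = 20.33.
η_II = COP_actual/COP_Carnot = 8.028/20.33 = 0.3948.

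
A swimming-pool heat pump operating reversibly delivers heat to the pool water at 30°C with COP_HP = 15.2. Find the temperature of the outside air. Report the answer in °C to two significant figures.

10 °C

COP_HP = T_H/(T_H − T_C) gives T_H − T_C = T_H/COP.
With T_H = 303.15 K, T_C = 303.15 × (1 − 1/15.2) = 283.21 K.
Converting, 283.21 K = 10.06°C.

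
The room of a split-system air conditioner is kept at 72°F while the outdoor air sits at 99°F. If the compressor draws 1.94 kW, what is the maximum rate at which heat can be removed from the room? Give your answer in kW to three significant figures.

In absolute terms T_C = 295.37 K and T_H = 310.37 K, so ΔT = 15.00 K.
COP_Carnot = T_C/ΔT = 295.37/15.00 = 19.69.
Q̇_max = COP_Carnot × Ẇ = 19.69 × 1.940 kW = 38.20 kW.

38.2 kW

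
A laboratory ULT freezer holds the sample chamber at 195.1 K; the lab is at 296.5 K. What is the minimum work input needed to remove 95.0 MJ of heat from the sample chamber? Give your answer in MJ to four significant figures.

The reservoir spacing is ΔT = 296.5 − 195.1 = 101.4 K.
The reversible limit is COP_R = T_C/ΔT = 1.924, so W_min = Q_C/COP = Q_C·ΔT/T_C.
W_min = 95.00 × 101.4/195.10 = 49.37 MJ.

49.37 MJ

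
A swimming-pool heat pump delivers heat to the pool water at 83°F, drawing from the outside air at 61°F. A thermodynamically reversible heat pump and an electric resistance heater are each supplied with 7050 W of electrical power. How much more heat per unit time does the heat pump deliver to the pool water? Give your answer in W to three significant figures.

167000 W

In absolute terms T_C = 289.26 K and T_H = 301.48 K, so ΔT = 12.22 K.
COP_Carnot = T_H/ΔT = 301.48/12.22 = 24.67.
The heat pump delivers Q̇_H = COP × Ẇ = 173900 W; the resistance heater delivers Ẇ = 7050 W.
Extra = (COP − 1)·Ẇ = 166900 W.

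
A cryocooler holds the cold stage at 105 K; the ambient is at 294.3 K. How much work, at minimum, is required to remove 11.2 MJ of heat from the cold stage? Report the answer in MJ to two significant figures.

20 MJ

The reservoir spacing is ΔT = 294.3 − 105 = 189.3 K.
The reversible limit is COP_R = T_C/ΔT = 0.5547, so W_min = Q_C/COP = Q_C·ΔT/T_C.
W_min = 11.20 × 189.3/105.00 = 20.19 MJ.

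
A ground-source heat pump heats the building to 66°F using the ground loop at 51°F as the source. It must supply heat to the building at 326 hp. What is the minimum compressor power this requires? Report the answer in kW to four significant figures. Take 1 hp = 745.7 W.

6.937 kW

In absolute terms T_C = 283.71 K and T_H = 292.04 K, so ΔT = 8.333 K.
COP_Carnot = T_H/ΔT = 292.04/8.333 = 35.04.
Ẇ_min = Q̇/COP_Carnot = 326.0/35.04 = 9.302 hp = 6.937 kW.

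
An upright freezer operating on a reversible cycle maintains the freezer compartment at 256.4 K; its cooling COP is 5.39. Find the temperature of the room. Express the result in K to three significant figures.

304 K

COP_R = T_C/(T_H − T_C) gives T_H − T_C = T_C/COP.
With T_C = 256.40 K, T_H = 256.40 × (1 + 1/5.39) = 303.97 K.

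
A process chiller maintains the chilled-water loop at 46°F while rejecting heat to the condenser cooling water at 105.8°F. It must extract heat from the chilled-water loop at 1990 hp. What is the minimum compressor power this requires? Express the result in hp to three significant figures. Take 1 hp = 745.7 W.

235 hp

In absolute terms T_C = 280.93 K and T_H = 314.15 K, so ΔT = 33.22 K.
COP_Carnot = T_C/ΔT = 280.93/33.22 = 8.456.
Ẇ_min = Q̇/COP_Carnot = 1990/8.456 = 235.3 hp.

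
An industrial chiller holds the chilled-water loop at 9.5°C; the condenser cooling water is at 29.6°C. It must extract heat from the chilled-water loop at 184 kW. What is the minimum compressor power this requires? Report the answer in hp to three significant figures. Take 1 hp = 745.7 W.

17.5 hp

In absolute terms T_C = 282.65 K and T_H = 302.75 K, so ΔT = 20.10 K.
COP_Carnot = T_C/ΔT = 282.65/20.10 = 14.06.
Ẇ_min = Q̇/COP_Carnot = 184.0/14.06 = 13.08 kW = 17.55 hp.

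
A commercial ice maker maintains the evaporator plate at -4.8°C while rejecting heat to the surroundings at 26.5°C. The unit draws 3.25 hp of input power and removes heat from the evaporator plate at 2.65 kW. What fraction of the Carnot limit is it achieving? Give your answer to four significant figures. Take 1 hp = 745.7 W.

Converting, Q̇_C = 2.650 kW = 3.554 hp, so COP_actual = Q̇_C/Ẇ = 3.554/3.250 = 1.093.
In absolute terms T_C = 268.35 K and T_H = 299.65 K, so ΔT = 31.30 K.
COP_Carnot = T_C/ΔT = 268.35/31.30 = 8.573.
η_II = COP_actual/COP_Carnot = 1.093/8.573 = 0.1275.

0.1275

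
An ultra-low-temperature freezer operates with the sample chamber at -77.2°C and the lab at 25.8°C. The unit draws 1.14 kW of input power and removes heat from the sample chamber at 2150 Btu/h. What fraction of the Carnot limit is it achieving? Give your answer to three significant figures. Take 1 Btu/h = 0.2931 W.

Converting, Q̇_C = 2150 Btu/h = 0.6302 kW, so COP_actual = Q̇_C/Ẇ = 0.6302/1.140 = 0.5528.
In absolute terms T_C = 195.95 K and T_H = 298.95 K, so ΔT = 103.0 K.
COP_Carnot = T_C/ΔT = 195.95/103.0 = 1.902.
η_II = COP_actual/COP_Carnot = 0.5528/1.902 = 0.2906.

0.291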